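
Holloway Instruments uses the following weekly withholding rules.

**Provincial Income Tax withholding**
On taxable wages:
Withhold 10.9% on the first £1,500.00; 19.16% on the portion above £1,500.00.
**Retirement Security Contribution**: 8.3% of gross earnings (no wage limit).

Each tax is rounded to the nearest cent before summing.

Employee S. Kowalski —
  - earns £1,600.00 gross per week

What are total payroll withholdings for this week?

£315.46

Provincial Income Tax: taxable = £1,600.00
  £163.50 + 19.16% × (£1,600.00 − £1,500.00) = £163.50 + 19.16% × £100.00 = £182.66
Retirement Security Contribution: 8.3% × £1,600.00 = £132.80
Total: £182.66 + £132.80 = £315.46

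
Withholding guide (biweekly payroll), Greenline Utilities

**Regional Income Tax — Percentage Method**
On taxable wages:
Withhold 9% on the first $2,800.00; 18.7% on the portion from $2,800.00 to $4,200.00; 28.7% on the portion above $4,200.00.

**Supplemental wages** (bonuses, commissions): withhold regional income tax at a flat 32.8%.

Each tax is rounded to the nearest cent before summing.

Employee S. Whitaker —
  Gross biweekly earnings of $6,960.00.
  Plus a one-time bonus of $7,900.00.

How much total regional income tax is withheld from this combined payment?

$3,897.12

Regional Income Tax: taxable = $6,960.00
  $513.80 + 28.7% × ($6,960.00 − $4,200.00) = $513.80 + 28.7% × $2,760.00 = $1,305.92
Supplemental (32.8% flat on bonus): 32.8% × $7,900.00 = $2,591.20
Total regional income tax: $1,305.92 + $2,591.20 = $3,897.12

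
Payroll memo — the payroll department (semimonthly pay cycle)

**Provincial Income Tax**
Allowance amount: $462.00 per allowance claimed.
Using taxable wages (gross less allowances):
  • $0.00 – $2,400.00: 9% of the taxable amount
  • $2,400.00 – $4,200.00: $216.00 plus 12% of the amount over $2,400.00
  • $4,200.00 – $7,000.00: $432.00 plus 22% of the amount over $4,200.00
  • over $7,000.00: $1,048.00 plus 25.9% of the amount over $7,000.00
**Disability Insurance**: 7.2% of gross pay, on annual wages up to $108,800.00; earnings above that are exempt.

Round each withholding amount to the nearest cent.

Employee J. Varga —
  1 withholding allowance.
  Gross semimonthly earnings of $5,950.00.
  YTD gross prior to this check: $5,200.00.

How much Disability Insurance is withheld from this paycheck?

Disability Insurance: 7.2% × $5,950.00 = $428.40

$428.40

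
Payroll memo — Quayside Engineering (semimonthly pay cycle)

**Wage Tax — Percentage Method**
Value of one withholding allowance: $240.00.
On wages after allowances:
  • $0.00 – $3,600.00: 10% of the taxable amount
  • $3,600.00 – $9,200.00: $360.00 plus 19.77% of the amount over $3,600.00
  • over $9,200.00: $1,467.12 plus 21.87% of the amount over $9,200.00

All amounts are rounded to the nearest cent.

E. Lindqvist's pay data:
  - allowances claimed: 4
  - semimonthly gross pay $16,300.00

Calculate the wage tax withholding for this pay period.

$2,809.94

Wage Tax: taxable = $16,300.00 − 4×$240.00 = $15,340.00
  $1,467.12 + 21.87% × ($15,340.00 − $9,200.00) = $1,467.12 + 21.87% × $6,140.00 = $2,809.94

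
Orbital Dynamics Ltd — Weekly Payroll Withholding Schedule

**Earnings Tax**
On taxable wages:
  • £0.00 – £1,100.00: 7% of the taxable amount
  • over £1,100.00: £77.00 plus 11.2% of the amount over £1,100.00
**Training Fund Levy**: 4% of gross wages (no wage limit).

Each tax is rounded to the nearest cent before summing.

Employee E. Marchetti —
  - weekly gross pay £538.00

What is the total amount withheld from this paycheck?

£59.18

Earnings Tax: taxable = £538.00
  7% × £538.00 = £37.66
Training Fund Levy: 4% × £538.00 = £21.52
Total: £37.66 + £21.52 = £59.18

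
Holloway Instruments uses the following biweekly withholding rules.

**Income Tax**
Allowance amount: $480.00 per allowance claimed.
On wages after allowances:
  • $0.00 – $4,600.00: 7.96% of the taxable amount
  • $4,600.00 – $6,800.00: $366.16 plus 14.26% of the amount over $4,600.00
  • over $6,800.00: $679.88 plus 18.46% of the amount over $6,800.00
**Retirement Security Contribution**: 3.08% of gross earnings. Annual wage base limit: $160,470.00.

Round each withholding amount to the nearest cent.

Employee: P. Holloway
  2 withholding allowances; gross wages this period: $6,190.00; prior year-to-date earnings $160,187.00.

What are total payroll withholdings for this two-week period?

Income Tax: taxable = $6,190.00 − 2×$480.00 = $5,230.00
  $366.16 + 14.26% × ($5,230.00 − $4,600.00) = $366.16 + 14.26% × $630.00 = $456.00
Retirement Security Contribution: cap $160,470.00 − YTD $160,187.00 = $283.00 subject; 3.08% × $283.00 = $8.72
Total: $456.00 + $8.72 = $464.72

$464.72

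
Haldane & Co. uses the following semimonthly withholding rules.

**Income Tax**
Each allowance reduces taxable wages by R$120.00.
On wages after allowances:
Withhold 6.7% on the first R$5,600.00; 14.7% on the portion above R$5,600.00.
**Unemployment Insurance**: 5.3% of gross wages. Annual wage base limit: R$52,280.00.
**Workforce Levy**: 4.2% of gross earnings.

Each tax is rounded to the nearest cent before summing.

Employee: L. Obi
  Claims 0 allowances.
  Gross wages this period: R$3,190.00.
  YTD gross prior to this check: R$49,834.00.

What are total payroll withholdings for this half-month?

Income Tax: taxable = R$3,190.00
  6.7% × R$3,190.00 = R$213.73
Unemployment Insurance: cap R$52,280.00 − YTD R$49,834.00 = R$2,446.00 subject; 5.3% × R$2,446.00 = R$129.64
Workforce Levy: 4.2% × R$3,190.00 = R$133.98
Total: R$213.73 + R$129.64 + R$133.98 = R$477.35

R$477.35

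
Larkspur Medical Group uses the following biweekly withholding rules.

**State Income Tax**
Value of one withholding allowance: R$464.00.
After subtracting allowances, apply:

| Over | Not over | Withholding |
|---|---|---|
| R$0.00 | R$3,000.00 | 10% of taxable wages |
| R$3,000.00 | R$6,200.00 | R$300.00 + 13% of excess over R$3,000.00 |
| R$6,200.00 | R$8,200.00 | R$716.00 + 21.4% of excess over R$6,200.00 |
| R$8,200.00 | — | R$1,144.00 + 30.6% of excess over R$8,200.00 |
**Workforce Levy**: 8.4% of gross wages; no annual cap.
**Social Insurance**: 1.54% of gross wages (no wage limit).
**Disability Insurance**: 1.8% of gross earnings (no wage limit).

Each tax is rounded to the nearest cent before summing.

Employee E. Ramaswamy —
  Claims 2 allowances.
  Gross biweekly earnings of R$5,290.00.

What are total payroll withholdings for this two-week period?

State Income Tax: taxable = R$5,290.00 − 2×R$464.00 = R$4,362.00
  R$300.00 + 13% × (R$4,362.00 − R$3,000.00) = R$300.00 + 13% × R$1,362.00 = R$477.06
Workforce Levy: 8.4% × R$5,290.00 = R$444.36
Social Insurance: 1.54% × R$5,290.00 = R$81.47
Disability Insurance: 1.8% × R$5,290.00 = R$95.22
Total: R$477.06 + R$444.36 + R$81.47 + R$95.22 = R$1,098.11

R$1,098.11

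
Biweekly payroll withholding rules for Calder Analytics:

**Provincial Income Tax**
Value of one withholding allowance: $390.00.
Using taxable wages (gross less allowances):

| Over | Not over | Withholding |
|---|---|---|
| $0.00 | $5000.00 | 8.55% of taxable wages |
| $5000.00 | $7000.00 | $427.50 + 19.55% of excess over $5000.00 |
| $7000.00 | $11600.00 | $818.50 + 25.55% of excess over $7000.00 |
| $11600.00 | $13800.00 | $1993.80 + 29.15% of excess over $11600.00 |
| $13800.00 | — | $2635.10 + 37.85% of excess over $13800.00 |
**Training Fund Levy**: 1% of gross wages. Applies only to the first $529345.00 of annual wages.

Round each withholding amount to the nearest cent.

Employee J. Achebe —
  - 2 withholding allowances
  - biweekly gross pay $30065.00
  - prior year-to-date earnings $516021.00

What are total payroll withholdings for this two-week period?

Provincial Income Tax: taxable = $30065.00 − 2×$390.00 = $29285.00
  $2635.10 + 37.85% × ($29285.00 − $13800.00) = $2635.10 + 37.85% × $15485.00 = $8496.17
Training Fund Levy: cap $529345.00 − YTD $516021.00 = $13324.00 subject; 1% × $13324.00 = $133.24
Total: $8496.17 + $133.24 = $8629.41

$8629.41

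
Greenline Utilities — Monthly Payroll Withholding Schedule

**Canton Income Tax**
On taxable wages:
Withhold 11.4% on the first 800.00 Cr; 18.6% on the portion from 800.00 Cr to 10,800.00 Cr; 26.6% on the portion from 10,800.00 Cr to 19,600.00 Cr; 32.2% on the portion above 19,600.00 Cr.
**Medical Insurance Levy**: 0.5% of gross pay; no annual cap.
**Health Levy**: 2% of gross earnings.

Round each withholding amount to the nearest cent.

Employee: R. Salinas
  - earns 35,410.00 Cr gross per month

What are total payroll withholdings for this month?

Canton Income Tax: taxable = 35,410.00 Cr
  4,292.00 Cr + 32.2% × (35,410.00 Cr − 19,600.00 Cr) = 4,292.00 Cr + 32.2% × 15,810.00 Cr = 9,382.82 Cr
Medical Insurance Levy: 0.5% × 35,410.00 Cr = 177.05 Cr
Health Levy: 2% × 35,410.00 Cr = 708.20 Cr
Total: 9,382.82 Cr + 177.05 Cr + 708.20 Cr = 10,268.07 Cr

10,268.07 Cr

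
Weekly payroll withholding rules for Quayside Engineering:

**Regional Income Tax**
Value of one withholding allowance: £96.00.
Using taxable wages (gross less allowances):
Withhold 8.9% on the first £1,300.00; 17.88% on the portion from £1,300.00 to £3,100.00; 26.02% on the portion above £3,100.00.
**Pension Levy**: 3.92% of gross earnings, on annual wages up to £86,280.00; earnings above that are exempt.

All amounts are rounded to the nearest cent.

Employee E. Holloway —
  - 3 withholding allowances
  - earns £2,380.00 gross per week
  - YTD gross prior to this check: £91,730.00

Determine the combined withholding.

Regional Income Tax: taxable = £2,380.00 − 3×£96.00 = £2,092.00
  £115.70 + 17.88% × (£2,092.00 − £1,300.00) = £115.70 + 17.88% × £792.00 = £257.31
Pension Levy: YTD £91,730.00 ≥ cap £86,280.00 → £0.00
Total: £257.31 + £0.00 = £257.31

£257.31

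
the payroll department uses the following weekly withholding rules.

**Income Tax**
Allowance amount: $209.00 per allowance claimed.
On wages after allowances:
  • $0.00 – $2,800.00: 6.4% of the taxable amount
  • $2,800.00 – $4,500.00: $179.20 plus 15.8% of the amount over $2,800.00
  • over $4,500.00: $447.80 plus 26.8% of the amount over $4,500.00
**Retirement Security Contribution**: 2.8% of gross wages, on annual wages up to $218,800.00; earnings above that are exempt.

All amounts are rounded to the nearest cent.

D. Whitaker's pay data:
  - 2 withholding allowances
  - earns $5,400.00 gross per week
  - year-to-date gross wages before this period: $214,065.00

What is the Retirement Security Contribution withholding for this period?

Retirement Security Contribution: cap $218,800.00 − YTD $214,065.00 = $4,735.00 subject; 2.8% × $4,735.00 = $132.58

$132.58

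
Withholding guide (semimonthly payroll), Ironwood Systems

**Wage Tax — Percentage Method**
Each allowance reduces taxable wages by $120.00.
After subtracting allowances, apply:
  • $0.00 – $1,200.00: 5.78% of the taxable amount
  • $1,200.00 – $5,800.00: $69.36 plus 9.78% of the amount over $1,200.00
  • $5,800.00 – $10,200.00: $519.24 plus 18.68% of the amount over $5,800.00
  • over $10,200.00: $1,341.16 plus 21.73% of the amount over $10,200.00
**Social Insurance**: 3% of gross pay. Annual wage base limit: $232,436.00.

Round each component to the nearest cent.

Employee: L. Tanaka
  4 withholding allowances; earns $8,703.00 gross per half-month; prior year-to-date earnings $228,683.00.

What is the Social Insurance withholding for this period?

$112.59

Social Insurance: cap $232,436.00 − YTD $228,683.00 = $3,753.00 subject; 3% × $3,753.00 = $112.59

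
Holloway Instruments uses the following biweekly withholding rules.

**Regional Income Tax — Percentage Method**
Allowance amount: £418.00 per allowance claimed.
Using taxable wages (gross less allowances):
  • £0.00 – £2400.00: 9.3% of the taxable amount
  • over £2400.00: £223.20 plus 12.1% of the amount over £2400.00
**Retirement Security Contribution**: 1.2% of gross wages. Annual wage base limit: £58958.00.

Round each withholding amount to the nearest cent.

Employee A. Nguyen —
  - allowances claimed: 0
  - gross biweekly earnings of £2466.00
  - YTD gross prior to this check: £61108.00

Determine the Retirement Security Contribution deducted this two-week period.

£0.00

Retirement Security Contribution: YTD £61108.00 ≥ cap £58958.00 → £0.00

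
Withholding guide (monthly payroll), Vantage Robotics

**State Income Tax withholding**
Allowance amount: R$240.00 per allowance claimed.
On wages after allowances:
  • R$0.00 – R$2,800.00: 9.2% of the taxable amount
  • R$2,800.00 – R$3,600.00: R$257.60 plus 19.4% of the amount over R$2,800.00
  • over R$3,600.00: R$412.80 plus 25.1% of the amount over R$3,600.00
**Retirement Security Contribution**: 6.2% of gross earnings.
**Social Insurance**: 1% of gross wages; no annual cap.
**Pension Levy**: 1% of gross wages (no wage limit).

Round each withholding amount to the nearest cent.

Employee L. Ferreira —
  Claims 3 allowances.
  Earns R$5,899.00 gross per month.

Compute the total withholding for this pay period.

R$1,292.85

State Income Tax: taxable = R$5,899.00 − 3×R$240.00 = R$5,179.00
  R$412.80 + 25.1% × (R$5,179.00 − R$3,600.00) = R$412.80 + 25.1% × R$1,579.00 = R$809.13
Retirement Security Contribution: 6.2% × R$5,899.00 = R$365.74
Social Insurance: 1% × R$5,899.00 = R$58.99
Pension Levy: 1% × R$5,899.00 = R$58.99
Total: R$809.13 + R$365.74 + R$58.99 + R$58.99 = R$1,292.85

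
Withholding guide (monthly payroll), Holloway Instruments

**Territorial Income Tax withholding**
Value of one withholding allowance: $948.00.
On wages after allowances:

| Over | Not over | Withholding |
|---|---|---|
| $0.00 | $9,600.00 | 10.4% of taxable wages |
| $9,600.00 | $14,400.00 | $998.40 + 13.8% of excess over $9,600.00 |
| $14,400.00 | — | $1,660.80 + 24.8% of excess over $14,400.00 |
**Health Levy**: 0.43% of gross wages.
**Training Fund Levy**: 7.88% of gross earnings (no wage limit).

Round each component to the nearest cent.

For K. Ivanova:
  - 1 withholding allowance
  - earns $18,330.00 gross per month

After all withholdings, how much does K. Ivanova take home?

Territorial Income Tax: taxable = $18,330.00 − 1×$948.00 = $17,382.00
  $1,660.80 + 24.8% × ($17,382.00 − $14,400.00) = $1,660.80 + 24.8% × $2,982.00 = $2,400.34
Health Levy: 0.43% × $18,330.00 = $78.82
Training Fund Levy: 7.88% × $18,330.00 = $1,444.40
Total withheld: $2,400.34 + $78.82 + $1,444.40 = $3,923.56
Net pay: $18,330.00 − $3,923.56 = $14,406.44

$14,406.44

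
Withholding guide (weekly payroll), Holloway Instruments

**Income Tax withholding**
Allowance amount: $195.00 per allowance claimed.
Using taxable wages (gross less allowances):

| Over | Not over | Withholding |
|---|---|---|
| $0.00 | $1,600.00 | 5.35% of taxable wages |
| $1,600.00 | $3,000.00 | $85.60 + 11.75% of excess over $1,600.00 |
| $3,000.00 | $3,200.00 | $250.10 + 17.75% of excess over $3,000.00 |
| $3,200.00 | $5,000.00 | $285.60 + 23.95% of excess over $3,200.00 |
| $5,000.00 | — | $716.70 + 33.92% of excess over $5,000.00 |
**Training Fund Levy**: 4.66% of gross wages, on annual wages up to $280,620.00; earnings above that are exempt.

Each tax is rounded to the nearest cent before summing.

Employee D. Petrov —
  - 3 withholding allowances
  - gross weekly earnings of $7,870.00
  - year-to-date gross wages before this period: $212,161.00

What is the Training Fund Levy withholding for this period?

$366.74

Training Fund Levy: 4.66% × $7,870.00 = $366.74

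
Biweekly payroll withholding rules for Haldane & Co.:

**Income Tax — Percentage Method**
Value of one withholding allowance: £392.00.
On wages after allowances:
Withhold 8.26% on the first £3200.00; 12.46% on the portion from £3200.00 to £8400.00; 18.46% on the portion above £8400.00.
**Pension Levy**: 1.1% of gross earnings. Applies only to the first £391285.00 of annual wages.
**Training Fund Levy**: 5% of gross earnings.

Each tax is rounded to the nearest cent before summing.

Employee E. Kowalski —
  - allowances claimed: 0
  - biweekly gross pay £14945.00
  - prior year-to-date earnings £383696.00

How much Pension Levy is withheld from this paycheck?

Pension Levy: cap £391285.00 − YTD £383696.00 = £7589.00 subject; 1.1% × £7589.00 = £83.48

£83.48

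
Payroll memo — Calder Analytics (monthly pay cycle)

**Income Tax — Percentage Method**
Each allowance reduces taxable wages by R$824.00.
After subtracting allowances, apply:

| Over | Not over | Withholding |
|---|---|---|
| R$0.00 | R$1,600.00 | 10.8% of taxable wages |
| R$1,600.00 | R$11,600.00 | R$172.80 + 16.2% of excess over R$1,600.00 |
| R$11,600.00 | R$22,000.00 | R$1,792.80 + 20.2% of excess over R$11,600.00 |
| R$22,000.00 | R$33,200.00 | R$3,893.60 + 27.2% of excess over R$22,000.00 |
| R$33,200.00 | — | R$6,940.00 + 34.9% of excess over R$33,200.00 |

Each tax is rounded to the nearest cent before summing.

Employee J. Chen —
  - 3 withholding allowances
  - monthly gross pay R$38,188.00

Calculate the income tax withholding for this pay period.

Income Tax: taxable = R$38,188.00 − 3×R$824.00 = R$35,716.00
  R$6,940.00 + 34.9% × (R$35,716.00 − R$33,200.00) = R$6,940.00 + 34.9% × R$2,516.00 = R$7,818.08

R$7,818.08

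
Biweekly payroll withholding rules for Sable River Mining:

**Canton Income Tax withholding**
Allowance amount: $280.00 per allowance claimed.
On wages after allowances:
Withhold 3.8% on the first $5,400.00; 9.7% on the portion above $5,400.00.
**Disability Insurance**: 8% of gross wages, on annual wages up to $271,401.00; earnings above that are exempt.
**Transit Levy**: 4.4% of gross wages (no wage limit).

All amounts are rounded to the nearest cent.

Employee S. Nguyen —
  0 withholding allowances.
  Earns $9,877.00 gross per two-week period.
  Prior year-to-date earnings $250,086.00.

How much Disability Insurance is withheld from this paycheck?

Disability Insurance: 8% × $9,877.00 = $790.16

$790.16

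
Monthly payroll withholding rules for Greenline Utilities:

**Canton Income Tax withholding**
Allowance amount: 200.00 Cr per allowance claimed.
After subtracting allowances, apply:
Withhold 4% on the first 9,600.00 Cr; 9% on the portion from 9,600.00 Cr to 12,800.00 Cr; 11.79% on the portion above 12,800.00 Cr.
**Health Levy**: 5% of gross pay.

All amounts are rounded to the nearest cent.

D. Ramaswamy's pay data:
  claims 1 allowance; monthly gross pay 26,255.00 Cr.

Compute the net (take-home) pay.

Canton Income Tax: taxable = 26,255.00 Cr − 1×200.00 Cr = 26,055.00 Cr
  672.00 Cr + 11.79% × (26,055.00 Cr − 12,800.00 Cr) = 672.00 Cr + 11.79% × 13,255.00 Cr = 2,234.76 Cr
Health Levy: 5% × 26,255.00 Cr = 1,312.75 Cr
Total withheld: 2,234.76 Cr + 1,312.75 Cr = 3,547.51 Cr
Net pay: 26,255.00 Cr − 3,547.51 Cr = 22,707.49 Cr

22,707.49 Cr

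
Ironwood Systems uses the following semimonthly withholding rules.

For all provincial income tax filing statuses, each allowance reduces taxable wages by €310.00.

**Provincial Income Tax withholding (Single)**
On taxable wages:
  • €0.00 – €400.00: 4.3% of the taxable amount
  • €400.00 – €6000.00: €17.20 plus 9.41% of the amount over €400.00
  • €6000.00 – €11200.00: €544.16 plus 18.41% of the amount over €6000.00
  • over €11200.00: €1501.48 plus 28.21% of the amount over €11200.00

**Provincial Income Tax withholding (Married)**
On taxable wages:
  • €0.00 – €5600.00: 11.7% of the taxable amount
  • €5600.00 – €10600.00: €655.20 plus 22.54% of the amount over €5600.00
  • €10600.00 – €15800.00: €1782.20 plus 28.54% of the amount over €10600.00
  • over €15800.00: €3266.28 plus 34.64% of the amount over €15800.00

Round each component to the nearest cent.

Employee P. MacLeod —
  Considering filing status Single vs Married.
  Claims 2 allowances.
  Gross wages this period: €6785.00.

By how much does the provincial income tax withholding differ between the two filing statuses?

Provincial Income Tax (Single): taxable = €6785.00 − 2×€310.00 = €6165.00
  €544.16 + 18.41% × (€6165.00 − €6000.00) = €544.16 + 18.41% × €165.00 = €574.54
Provincial Income Tax (Married): taxable = €6785.00 − 2×€310.00 = €6165.00
  €655.20 + 22.54% × (€6165.00 − €5600.00) = €655.20 + 22.54% × €565.00 = €782.55
Difference: |€574.54 − €782.55| = €208.01 (higher under Married)

€208.01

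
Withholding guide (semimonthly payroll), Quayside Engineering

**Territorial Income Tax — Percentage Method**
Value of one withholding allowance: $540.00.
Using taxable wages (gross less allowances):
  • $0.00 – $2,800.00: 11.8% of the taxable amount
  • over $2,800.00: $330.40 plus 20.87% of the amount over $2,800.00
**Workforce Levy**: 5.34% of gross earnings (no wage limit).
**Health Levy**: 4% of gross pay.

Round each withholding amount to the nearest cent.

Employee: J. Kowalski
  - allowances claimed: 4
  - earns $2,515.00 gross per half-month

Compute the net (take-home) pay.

Territorial Income Tax: taxable = $2,515.00 − 4×$540.00 = $355.00
  11.8% × $355.00 = $41.89
Workforce Levy: 5.34% × $2,515.00 = $134.30
Health Levy: 4% × $2,515.00 = $100.60
Total withheld: $41.89 + $134.30 + $100.60 = $276.79
Net pay: $2,515.00 − $276.79 = $2,238.21

$2,238.21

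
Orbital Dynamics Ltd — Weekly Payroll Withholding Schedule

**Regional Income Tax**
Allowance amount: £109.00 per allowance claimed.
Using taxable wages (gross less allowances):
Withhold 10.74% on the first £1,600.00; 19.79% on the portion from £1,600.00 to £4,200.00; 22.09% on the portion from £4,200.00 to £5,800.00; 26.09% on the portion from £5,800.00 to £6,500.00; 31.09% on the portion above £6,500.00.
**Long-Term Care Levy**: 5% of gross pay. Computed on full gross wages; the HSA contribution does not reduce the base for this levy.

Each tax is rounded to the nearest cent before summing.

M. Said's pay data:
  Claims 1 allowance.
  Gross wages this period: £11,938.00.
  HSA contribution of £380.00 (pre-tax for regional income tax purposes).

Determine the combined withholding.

£3,357.99

Regional Income Tax: taxable = £11,938.00 − £380.00 − 1×£109.00 = £11,449.00
  £1,222.45 + 31.09% × (£11,449.00 − £6,500.00) = £1,222.45 + 31.09% × £4,949.00 = £2,761.09
Long-Term Care Levy: 5% × £11,938.00 = £596.90
Total: £2,761.09 + £596.90 = £3,357.99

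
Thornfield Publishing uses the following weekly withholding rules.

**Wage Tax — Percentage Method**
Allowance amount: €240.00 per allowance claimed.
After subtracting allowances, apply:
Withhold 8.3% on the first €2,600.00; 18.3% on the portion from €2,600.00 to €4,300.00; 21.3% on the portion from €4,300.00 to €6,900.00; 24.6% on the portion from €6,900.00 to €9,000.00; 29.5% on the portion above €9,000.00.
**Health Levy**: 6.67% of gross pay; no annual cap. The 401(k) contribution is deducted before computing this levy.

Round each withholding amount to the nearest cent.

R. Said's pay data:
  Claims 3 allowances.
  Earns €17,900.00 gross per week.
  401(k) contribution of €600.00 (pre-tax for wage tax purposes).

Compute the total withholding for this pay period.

Wage Tax: taxable = €17,900.00 − €600.00 − 3×€240.00 = €16,580.00
  €1,597.30 + 29.5% × (€16,580.00 − €9,000.00) = €1,597.30 + 29.5% × €7,580.00 = €3,833.40
Health Levy: 6.67% × €17,300.00 = €1,153.91
Total: €3,833.40 + €1,153.91 = €4,987.31

€4,987.31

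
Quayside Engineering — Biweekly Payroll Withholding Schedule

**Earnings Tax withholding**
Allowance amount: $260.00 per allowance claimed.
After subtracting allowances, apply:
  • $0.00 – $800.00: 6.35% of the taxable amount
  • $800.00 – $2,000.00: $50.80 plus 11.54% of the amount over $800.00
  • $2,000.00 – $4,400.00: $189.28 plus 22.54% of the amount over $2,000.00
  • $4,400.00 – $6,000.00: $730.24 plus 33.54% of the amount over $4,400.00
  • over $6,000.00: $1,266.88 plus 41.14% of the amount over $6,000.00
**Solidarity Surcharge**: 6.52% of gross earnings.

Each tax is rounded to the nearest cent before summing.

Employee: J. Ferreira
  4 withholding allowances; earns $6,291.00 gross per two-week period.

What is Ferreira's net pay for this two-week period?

Earnings Tax: taxable = $6,291.00 − 4×$260.00 = $5,251.00
  $730.24 + 33.54% × ($5,251.00 − $4,400.00) = $730.24 + 33.54% × $851.00 = $1,015.67
Solidarity Surcharge: 6.52% × $6,291.00 = $410.17
Total withheld: $1,015.67 + $410.17 = $1,425.84
Net pay: $6,291.00 − $1,425.84 = $4,865.16

$4,865.16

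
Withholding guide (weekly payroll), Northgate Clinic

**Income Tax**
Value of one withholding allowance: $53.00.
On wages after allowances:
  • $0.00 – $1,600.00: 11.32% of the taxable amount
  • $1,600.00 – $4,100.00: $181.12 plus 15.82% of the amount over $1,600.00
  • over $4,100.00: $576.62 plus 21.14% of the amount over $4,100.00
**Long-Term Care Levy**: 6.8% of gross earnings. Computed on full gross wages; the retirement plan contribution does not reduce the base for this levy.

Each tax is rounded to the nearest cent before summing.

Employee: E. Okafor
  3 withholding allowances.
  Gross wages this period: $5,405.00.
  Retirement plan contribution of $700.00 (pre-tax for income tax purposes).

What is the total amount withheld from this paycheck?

Income Tax: taxable = $5,405.00 − $700.00 − 3×$53.00 = $4,546.00
  $576.62 + 21.14% × ($4,546.00 − $4,100.00) = $576.62 + 21.14% × $446.00 = $670.90
Long-Term Care Levy: 6.8% × $5,405.00 = $367.54
Total: $670.90 + $367.54 = $1,038.44

$1,038.44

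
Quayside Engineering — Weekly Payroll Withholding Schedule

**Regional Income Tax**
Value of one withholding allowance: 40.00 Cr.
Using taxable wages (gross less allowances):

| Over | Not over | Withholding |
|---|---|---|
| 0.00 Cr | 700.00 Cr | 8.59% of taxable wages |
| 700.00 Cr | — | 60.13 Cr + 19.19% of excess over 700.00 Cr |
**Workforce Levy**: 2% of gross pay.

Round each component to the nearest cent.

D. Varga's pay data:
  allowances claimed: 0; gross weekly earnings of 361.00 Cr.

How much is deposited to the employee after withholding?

322.77 Cr

Regional Income Tax: taxable = 361.00 Cr
  8.59% × 361.00 Cr = 31.01 Cr
Workforce Levy: 2% × 361.00 Cr = 7.22 Cr
Total withheld: 31.01 Cr + 7.22 Cr = 38.23 Cr
Net pay: 361.00 Cr − 38.23 Cr = 322.77 Cr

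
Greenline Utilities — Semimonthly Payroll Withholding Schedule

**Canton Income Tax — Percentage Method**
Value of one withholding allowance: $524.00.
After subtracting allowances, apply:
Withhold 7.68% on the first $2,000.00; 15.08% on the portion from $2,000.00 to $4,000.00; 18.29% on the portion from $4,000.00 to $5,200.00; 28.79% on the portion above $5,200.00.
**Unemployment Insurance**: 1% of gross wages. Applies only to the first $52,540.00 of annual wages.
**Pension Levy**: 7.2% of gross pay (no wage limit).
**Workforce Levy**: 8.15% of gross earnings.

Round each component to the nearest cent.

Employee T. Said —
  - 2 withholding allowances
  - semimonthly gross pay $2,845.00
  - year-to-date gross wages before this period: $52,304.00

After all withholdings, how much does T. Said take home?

Canton Income Tax: taxable = $2,845.00 − 2×$524.00 = $1,797.00
  7.68% × $1,797.00 = $138.01
Unemployment Insurance: cap $52,540.00 − YTD $52,304.00 = $236.00 subject; 1% × $236.00 = $2.36
Pension Levy: 7.2% × $2,845.00 = $204.84
Workforce Levy: 8.15% × $2,845.00 = $231.87
Total withheld: $138.01 + $2.36 + $204.84 + $231.87 = $577.08
Net pay: $2,845.00 − $577.08 = $2,267.92

$2,267.92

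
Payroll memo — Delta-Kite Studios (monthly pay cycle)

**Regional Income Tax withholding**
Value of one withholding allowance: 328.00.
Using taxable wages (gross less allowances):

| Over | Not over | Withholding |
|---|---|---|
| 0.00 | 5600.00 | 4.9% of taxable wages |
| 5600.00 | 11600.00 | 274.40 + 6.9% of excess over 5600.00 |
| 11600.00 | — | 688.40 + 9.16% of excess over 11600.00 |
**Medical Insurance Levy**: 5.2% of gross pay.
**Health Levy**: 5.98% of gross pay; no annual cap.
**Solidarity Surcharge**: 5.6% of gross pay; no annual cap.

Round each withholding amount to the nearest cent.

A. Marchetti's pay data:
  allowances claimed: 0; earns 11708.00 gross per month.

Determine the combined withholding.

Regional Income Tax: taxable = 11708.00
  688.40 + 9.16% × (11708.00 − 11600.00) = 688.40 + 9.16% × 108.00 = 698.29
Medical Insurance Levy: 5.2% × 11708.00 = 608.82
Health Levy: 5.98% × 11708.00 = 700.14
Solidarity Surcharge: 5.6% × 11708.00 = 655.65
Total: 698.29 + 608.82 + 700.14 + 655.65 = 2662.90

2662.90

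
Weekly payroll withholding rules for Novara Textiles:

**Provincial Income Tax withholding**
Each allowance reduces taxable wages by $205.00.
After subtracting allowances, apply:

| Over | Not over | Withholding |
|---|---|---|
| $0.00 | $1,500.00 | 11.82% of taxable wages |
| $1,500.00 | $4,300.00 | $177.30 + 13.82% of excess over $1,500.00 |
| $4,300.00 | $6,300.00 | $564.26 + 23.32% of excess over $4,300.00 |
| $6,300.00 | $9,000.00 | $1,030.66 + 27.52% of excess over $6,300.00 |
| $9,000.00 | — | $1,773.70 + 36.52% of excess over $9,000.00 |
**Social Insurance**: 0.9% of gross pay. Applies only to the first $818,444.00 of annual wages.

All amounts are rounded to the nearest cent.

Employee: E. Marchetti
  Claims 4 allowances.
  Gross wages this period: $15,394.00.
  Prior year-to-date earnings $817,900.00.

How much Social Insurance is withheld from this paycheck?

Social Insurance: cap $818,444.00 − YTD $817,900.00 = $544.00 subject; 0.9% × $544.00 = $4.90

$4.90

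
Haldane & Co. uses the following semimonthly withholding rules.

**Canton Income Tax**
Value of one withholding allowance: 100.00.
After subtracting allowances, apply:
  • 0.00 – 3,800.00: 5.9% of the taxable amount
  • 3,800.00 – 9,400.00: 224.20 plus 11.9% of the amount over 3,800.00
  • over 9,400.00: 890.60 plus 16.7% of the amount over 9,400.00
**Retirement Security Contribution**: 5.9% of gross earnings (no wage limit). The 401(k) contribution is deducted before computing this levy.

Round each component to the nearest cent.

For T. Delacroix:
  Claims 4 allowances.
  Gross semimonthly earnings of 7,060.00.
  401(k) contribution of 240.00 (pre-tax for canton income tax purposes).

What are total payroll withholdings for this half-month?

938.36

Canton Income Tax: taxable = 7,060.00 − 240.00 − 4×100.00 = 6,420.00
  224.20 + 11.9% × (6,420.00 − 3,800.00) = 224.20 + 11.9% × 2,620.00 = 535.98
Retirement Security Contribution: 5.9% × 6,820.00 = 402.38
Total: 535.98 + 402.38 = 938.36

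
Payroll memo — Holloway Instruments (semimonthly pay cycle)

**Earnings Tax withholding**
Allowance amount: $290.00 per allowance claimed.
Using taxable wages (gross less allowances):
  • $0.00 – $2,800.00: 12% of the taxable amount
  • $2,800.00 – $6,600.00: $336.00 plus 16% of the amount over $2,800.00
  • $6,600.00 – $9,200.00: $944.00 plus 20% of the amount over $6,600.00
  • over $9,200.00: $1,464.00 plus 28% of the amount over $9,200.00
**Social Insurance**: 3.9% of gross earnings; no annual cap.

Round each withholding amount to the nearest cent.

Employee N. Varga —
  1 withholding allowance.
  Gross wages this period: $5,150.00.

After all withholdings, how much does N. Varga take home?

Earnings Tax: taxable = $5,150.00 − 1×$290.00 = $4,860.00
  $336.00 + 16% × ($4,860.00 − $2,800.00) = $336.00 + 16% × $2,060.00 = $665.60
Social Insurance: 3.9% × $5,150.00 = $200.85
Total withheld: $665.60 + $200.85 = $866.45
Net pay: $5,150.00 − $866.45 = $4,283.55

$4,283.55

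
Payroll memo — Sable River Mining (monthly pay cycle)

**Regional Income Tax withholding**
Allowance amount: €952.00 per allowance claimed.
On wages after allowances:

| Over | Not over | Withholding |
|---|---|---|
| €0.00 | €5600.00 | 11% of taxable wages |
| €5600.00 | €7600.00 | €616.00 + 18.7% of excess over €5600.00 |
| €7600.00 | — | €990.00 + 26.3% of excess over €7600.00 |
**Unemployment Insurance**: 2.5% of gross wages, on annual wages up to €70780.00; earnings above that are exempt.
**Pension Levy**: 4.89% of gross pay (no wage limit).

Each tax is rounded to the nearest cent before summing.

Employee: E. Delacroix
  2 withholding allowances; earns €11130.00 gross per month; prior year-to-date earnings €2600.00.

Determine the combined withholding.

€2240.15

Regional Income Tax: taxable = €11130.00 − 2×€952.00 = €9226.00
  €990.00 + 26.3% × (€9226.00 − €7600.00) = €990.00 + 26.3% × €1626.00 = €1417.64
Unemployment Insurance: 2.5% × €11130.00 = €278.25
Pension Levy: 4.89% × €11130.00 = €544.26
Total: €1417.64 + €278.25 + €544.26 = €2240.15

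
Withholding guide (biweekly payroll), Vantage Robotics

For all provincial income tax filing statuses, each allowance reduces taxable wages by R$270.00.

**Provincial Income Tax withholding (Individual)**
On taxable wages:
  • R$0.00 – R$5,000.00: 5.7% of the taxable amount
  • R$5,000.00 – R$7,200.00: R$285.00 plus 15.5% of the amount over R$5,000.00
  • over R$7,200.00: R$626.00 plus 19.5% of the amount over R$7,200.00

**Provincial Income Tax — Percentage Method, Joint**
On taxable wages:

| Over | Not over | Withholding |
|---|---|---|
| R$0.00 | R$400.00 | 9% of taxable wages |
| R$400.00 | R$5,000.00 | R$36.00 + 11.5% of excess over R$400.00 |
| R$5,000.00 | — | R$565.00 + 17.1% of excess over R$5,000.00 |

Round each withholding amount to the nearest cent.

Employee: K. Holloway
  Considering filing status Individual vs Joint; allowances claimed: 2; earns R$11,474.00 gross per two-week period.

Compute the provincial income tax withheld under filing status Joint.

R$1,579.71

Provincial Income Tax (Joint): taxable = R$11,474.00 − 2×R$270.00 = R$10,934.00
  R$565.00 + 17.1% × (R$10,934.00 − R$5,000.00) = R$565.00 + 17.1% × R$5,934.00 = R$1,579.71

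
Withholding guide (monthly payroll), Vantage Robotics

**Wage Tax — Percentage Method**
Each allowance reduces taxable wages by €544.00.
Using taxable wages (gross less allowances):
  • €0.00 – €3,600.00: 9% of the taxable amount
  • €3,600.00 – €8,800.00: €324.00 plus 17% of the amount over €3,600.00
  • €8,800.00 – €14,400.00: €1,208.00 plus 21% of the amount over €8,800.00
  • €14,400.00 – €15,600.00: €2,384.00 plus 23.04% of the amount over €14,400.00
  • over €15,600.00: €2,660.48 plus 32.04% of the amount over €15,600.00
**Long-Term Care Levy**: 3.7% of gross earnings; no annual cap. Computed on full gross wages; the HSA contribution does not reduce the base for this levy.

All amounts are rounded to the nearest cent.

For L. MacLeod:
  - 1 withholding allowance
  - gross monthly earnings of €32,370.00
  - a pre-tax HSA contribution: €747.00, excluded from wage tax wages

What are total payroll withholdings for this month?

€8,817.64

Wage Tax: taxable = €32,370.00 − €747.00 − 1×€544.00 = €31,079.00
  €2,660.48 + 32.04% × (€31,079.00 − €15,600.00) = €2,660.48 + 32.04% × €15,479.00 = €7,619.95
Long-Term Care Levy: 3.7% × €32,370.00 = €1,197.69
Total: €7,619.95 + €1,197.69 = €8,817.64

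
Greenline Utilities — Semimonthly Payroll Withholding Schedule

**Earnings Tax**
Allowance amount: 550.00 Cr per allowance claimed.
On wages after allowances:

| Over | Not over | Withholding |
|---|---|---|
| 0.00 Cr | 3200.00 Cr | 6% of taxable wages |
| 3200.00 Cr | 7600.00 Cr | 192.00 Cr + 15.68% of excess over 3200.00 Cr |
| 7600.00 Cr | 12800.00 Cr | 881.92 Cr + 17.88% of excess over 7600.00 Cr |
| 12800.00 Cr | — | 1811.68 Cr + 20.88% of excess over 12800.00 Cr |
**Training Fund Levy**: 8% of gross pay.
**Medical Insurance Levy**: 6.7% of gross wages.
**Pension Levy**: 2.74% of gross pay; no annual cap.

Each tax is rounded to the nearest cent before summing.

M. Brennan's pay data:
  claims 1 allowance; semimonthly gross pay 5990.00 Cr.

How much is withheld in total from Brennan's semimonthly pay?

Earnings Tax: taxable = 5990.00 Cr − 1×550.00 Cr = 5440.00 Cr
  192.00 Cr + 15.68% × (5440.00 Cr − 3200.00 Cr) = 192.00 Cr + 15.68% × 2240.00 Cr = 543.23 Cr
Training Fund Levy: 8% × 5990.00 Cr = 479.20 Cr
Medical Insurance Levy: 6.7% × 5990.00 Cr = 401.33 Cr
Pension Levy: 2.74% × 5990.00 Cr = 164.13 Cr
Total: 543.23 Cr + 479.20 Cr + 401.33 Cr + 164.13 Cr = 1587.89 Cr

1587.89 Cr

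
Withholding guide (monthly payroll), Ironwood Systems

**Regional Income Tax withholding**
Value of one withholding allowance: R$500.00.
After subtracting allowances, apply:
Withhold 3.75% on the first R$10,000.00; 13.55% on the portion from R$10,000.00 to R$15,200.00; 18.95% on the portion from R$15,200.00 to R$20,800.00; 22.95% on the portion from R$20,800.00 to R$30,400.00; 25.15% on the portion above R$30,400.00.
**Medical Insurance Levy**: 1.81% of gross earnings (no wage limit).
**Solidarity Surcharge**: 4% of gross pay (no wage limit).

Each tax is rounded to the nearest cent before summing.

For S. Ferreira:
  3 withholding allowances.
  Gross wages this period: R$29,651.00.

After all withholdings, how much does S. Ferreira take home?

R$24,100.43

Regional Income Tax: taxable = R$29,651.00 − 3×R$500.00 = R$28,151.00
  R$2,140.80 + 22.95% × (R$28,151.00 − R$20,800.00) = R$2,140.80 + 22.95% × R$7,351.00 = R$3,827.85
Medical Insurance Levy: 1.81% × R$29,651.00 = R$536.68
Solidarity Surcharge: 4% × R$29,651.00 = R$1,186.04
Total withheld: R$3,827.85 + R$536.68 + R$1,186.04 = R$5,550.57
Net pay: R$29,651.00 − R$5,550.57 = R$24,100.43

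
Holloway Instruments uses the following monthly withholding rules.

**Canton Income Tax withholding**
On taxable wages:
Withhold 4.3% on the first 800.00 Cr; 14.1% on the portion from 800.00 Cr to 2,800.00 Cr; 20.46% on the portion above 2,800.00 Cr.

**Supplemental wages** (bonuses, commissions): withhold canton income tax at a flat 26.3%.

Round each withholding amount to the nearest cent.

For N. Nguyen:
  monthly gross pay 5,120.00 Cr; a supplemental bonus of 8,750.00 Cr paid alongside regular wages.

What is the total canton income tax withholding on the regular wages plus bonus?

Canton Income Tax: taxable = 5,120.00 Cr
  316.40 Cr + 20.46% × (5,120.00 Cr − 2,800.00 Cr) = 316.40 Cr + 20.46% × 2,320.00 Cr = 791.07 Cr
Supplemental (26.3% flat on bonus): 26.3% × 8,750.00 Cr = 2,301.25 Cr
Total canton income tax: 791.07 Cr + 2,301.25 Cr = 3,092.32 Cr

3,092.32 Cr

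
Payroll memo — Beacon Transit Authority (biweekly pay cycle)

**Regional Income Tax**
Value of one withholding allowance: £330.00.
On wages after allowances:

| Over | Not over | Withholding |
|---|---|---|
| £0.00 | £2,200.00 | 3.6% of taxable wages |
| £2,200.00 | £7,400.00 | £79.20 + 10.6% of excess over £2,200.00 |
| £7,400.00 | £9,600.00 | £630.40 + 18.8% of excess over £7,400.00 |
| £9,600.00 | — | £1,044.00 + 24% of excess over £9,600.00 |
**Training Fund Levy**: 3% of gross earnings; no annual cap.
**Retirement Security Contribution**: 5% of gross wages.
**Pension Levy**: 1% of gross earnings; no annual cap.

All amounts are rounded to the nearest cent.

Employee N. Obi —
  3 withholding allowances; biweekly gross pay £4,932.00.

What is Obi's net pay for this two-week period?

Regional Income Tax: taxable = £4,932.00 − 3×£330.00 = £3,942.00
  £79.20 + 10.6% × (£3,942.00 − £2,200.00) = £79.20 + 10.6% × £1,742.00 = £263.85
Training Fund Levy: 3% × £4,932.00 = £147.96
Retirement Security Contribution: 5% × £4,932.00 = £246.60
Pension Levy: 1% × £4,932.00 = £49.32
Total withheld: £263.85 + £147.96 + £246.60 + £49.32 = £707.73
Net pay: £4,932.00 − £707.73 = £4,224.27

£4,224.27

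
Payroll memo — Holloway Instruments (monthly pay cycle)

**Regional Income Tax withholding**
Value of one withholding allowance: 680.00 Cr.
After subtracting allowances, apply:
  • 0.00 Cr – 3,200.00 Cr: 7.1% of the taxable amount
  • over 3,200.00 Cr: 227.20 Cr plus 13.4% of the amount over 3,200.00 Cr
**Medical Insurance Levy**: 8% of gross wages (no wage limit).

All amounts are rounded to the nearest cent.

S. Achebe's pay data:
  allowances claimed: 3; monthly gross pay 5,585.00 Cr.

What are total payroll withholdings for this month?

720.23 Cr

Regional Income Tax: taxable = 5,585.00 Cr − 3×680.00 Cr = 3,545.00 Cr
  227.20 Cr + 13.4% × (3,545.00 Cr − 3,200.00 Cr) = 227.20 Cr + 13.4% × 345.00 Cr = 273.43 Cr
Medical Insurance Levy: 8% × 5,585.00 Cr = 446.80 Cr
Total: 273.43 Cr + 446.80 Cr = 720.23 Cr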